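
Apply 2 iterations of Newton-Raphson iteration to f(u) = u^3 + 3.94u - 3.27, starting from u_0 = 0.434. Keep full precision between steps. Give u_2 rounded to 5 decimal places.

f'(u) = 3u^2 + 3.94
u_0 = 0.434000: f = -1.478293, f' = 4.505068 → u_1 = 0.434000 - (-1.478293)/(4.505068) = 0.762140
u_1 = 0.762140: f = 0.175527, f' = 5.682573 → u_2 = 0.762140 - (0.175527)/(5.682573) = 0.731251

0.73125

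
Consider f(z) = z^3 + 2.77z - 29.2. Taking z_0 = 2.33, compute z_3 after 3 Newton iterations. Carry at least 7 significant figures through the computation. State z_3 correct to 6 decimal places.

f'(z) = 3z^2 + 2.77
z_0 = 2.330000: f = -10.096563, f' = 19.056700 → z_1 = 2.330000 - (-10.096563)/(19.056700) = 2.859817
z_1 = 2.859817: f = 2.110858, f' = 27.305659 → z_2 = 2.859817 - (2.110858)/(27.305659) = 2.782512
z_2 = 2.782512: f = 0.050809, f' = 25.997122 → z_3 = 2.782512 - (0.050809)/(25.997122) = 2.780558

2.780558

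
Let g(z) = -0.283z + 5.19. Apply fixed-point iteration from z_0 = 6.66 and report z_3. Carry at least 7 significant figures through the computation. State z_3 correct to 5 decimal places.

3.98594

z_1 = g(6.660000) = 3.305220
z_2 = g(3.305220) = 4.254623
z_3 = g(4.254623) = 3.985942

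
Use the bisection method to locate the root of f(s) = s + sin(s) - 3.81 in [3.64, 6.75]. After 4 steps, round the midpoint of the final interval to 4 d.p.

4.7091

f(3.640000) = -0.648027, f(6.750000) = 3.390044 (opposite signs)
step 1: m = 5.195000, f(m) = 0.499214 > 0 → root in [3.640000, 5.195000]
step 2: m = 4.417500, f(m) = -0.349334 < 0 → root in [4.417500, 5.195000]
step 3: m = 4.806250, f(m) = 0.000652 > 0 → root in [4.417500, 4.806250]
step 4: m = 4.611875, f(m) = -0.193078 < 0 → root in [4.611875, 4.806250]
Midpoint of [4.611875, 4.806250] = 4.709062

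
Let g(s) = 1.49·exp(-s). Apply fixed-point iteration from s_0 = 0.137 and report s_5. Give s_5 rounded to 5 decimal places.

s_1 = g(0.137000) = 1.299236
s_2 = g(1.299236) = 0.406383
s_3 = g(0.406383) = 0.992422
s_4 = g(0.992422) = 0.552310
s_5 = g(0.552310) = 0.857672

0.85767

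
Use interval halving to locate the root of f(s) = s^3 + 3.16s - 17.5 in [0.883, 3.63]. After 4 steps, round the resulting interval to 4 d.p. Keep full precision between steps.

f(0.883000) = -14.021255, f(3.630000) = 41.802947 (opposite signs)
step 1: m = 2.256500, f(m) = 1.120169 > 0 → root in [0.883000, 2.256500]
step 2: m = 1.569750, f(m) = -8.671545 < 0 → root in [1.569750, 2.256500]
step 3: m = 1.913125, f(m) = -4.452397 < 0 → root in [1.913125, 2.256500]
step 4: m = 2.084812, f(m) = -1.850473 < 0 → root in [2.084812, 2.256500]

[2.0848, 2.2565]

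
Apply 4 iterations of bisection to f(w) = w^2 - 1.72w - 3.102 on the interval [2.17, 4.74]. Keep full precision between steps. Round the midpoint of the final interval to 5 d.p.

2.89281

f(2.170000) = -2.125500, f(4.740000) = 11.212800 (opposite signs)
step 1: m = 3.455000, f(m) = 2.892425 > 0 → root in [2.170000, 3.455000]
step 2: m = 2.812500, f(m) = -0.029344 < 0 → root in [2.812500, 3.455000]
step 3: m = 3.133750, f(m) = 1.328339 > 0 → root in [2.812500, 3.133750]
step 4: m = 2.973125, f(m) = 0.623697 > 0 → root in [2.812500, 2.973125]
Midpoint of [2.812500, 2.973125] = 2.892812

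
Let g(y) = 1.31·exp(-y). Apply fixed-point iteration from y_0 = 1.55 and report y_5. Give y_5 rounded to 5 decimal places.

y_1 = g(1.550000) = 0.278045
y_2 = g(0.278045) = 0.992014
y_3 = g(0.992014) = 0.485786
y_4 = g(0.485786) = 0.805930
y_5 = g(0.805930) = 0.585141

0.58514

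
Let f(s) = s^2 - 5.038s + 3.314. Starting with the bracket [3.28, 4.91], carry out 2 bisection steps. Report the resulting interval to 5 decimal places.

[4.09500, 4.50250]

f(3.280000) = -2.452240, f(4.910000) = 2.685520 (opposite signs)
step 1: m = 4.095000, f(m) = -0.547585 < 0 → root in [4.095000, 4.910000]
step 2: m = 4.502500, f(m) = 0.902911 > 0 → root in [4.095000, 4.502500]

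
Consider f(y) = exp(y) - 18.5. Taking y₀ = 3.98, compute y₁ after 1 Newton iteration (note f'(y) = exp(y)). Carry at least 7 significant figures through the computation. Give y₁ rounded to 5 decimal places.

y_0 = 3.980000: f = 35.017034, f' = 53.517034 → y_1 = 3.980000 - (35.017034)/(53.517034) = 3.325684

3.32568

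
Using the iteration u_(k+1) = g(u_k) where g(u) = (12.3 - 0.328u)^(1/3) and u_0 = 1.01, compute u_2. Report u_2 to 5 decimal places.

u_1 = g(1.010000) = 2.287437
u_2 = g(2.287437) = 2.260427

2.26043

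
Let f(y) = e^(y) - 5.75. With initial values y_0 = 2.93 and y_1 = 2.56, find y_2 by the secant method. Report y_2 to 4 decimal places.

Secant update: y_(k+1) = y_k − f(y_k)·(y_k − y_(k-1))/(f(y_k) − f(y_(k-1))).
f(y_0) = 12.977630, f(y_1) = 7.185817
y_2 = 2.560000 - (7.185817)·(2.560000 - 2.930000)/(7.185817 - (12.977630)) = 2.100946; f(y_2) = 2.423902

2.1009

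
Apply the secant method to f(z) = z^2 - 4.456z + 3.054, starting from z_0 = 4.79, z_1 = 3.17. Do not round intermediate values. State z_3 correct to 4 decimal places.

f(z_0) = 4.653860, f(z_1) = -1.022620
z_2 = 3.170000 - (-1.022620)·(3.170000 - 4.790000)/(-1.022620 - (4.653860)) = 3.461844; f(z_2) = -0.387614
z_3 = 3.461844 - (-0.387614)·(3.461844 - 3.170000)/(-0.387614 - (-1.022620)) = 3.639988; f(z_3) = 0.083726

3.6400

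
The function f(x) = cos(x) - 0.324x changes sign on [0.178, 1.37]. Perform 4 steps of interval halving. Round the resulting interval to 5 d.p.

[1.14650, 1.22100]

f(0.178000) = 0.926528, f(1.370000) = -0.244430 (opposite signs)
step 1: m = 0.774000, f(m) = 0.464344 > 0 → root in [0.774000, 1.370000]
step 2: m = 1.072000, f(m) = 0.131041 > 0 → root in [1.072000, 1.370000]
step 3: m = 1.221000, f(m) = -0.052898 < 0 → root in [1.072000, 1.221000]
step 4: m = 1.146500, f(m) = 0.040214 > 0 → root in [1.146500, 1.221000]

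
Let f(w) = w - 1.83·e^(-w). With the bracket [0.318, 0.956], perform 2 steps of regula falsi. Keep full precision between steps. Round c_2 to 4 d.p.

f(0.318000) = -1.013513, f(0.956000) = 0.252498
step 1: c = 0.828755, f(c) = 0.029791 > 0 → new bracket [0.318000, 0.828755]
step 2: c = 0.814171, f(c) = 0.003469 > 0 → new bracket [0.318000, 0.814171]

0.8142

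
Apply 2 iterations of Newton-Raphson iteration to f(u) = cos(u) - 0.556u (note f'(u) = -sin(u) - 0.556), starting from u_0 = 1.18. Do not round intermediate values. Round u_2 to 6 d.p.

0.988748

u_0 = 1.180000: f = -0.275155, f' = -1.480606 → u_1 = 1.180000 - (-0.275155)/(-1.480606) = 0.994160
u_1 = 0.994160: f = -0.007546, f' = -1.394302 → u_2 = 0.994160 - (-0.007546)/(-1.394302) = 0.988748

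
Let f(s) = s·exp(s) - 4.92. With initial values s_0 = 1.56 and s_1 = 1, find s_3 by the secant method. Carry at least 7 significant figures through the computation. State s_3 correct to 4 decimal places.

1.3316

f(s_0) = 2.503761, f(s_1) = -2.201718
s_2 = 1.000000 - (-2.201718)·(1.000000 - 1.560000)/(-2.201718 - (2.503761)) = 1.262027; f(s_2) = -0.461796
s_3 = 1.262027 - (-0.461796)·(1.262027 - 1.000000)/(-0.461796 - (-2.201718)) = 1.331572; f(s_3) = 0.122652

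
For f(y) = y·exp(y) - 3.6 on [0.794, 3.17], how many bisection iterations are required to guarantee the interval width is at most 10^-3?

12

Initial width b − a = 3.17 − 0.794 = 2.376000.
After n steps the width is (b−a)/2^n; need (b−a)/2^n ≤ 10^-3.
So n ≥ log₂(2.376000/10^-3) = log₂(2376.0000) ≈ 11.2143.
Hence n = 12.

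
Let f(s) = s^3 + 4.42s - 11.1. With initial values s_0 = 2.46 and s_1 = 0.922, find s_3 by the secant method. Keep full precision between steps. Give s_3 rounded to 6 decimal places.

f(s_0) = 14.660136, f(s_1) = -6.240983
s_2 = 0.922000 - (-6.240983)·(0.922000 - 2.460000)/(-6.240983 - (14.660136)) = 1.381240; f(s_2) = -2.359756
s_3 = 1.381240 - (-2.359756)·(1.381240 - 0.922000)/(-2.359756 - (-6.240983)) = 1.660454; f(s_3) = 0.817263

1.660454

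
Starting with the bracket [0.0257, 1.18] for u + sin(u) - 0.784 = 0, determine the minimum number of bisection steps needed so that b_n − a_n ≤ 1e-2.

Initial width b − a = 1.18 − 0.0257 = 1.154300.
After n steps the width is (b−a)/2^n; need (b−a)/2^n ≤ 1e-2.
So n ≥ log₂(1.154300/1e-2) = log₂(115.4300) ≈ 6.8509.
Hence n = 7.

7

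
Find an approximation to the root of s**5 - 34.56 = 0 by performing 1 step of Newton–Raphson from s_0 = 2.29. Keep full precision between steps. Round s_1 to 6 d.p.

2.083340

f'(s) = 5s**4
s_0 = 2.290000: f = 28.416339, f' = 137.502924 → s_1 = 2.290000 - (28.416339)/(137.502924) = 2.083340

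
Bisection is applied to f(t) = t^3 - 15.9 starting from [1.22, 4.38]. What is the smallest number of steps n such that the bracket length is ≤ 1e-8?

29

Initial width b − a = 4.38 − 1.22 = 3.160000.
After n steps the width is (b−a)/2^n; need (b−a)/2^n ≤ 1e-8.
So n ≥ log₂(3.160000/1e-8) = log₂(316000000.0000) ≈ 28.2353.
Hence n = 29.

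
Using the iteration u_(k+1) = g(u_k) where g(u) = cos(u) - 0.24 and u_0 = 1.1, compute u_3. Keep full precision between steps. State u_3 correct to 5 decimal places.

0.50030

u_1 = g(1.100000) = 0.213596
u_2 = g(0.213596) = 0.737275
u_3 = g(0.737275) = 0.500303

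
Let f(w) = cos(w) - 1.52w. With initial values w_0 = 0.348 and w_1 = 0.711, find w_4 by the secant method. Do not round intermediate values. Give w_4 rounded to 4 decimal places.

0.5581

Secant update: w_(k+1) = w_k − f(w_k)·(w_k − w_(k-1))/(f(w_k) − f(w_(k-1))).
f(w_0) = 0.411097, f(w_1) = -0.323010
w_2 = 0.711000 - (-0.323010)·(0.711000 - 0.348000)/(-0.323010 - (0.411097)) = 0.551278; f(w_2) = 0.013912
w_3 = 0.551278 - (0.013912)·(0.551278 - 0.711000)/(0.013912 - (-0.323010)) = 0.557874; f(w_3) = 0.000415
w_4 = 0.557874 - (0.000415)·(0.557874 - 0.551278)/(0.000415 - (0.013912)) = 0.558076; f(w_4) = -0.000001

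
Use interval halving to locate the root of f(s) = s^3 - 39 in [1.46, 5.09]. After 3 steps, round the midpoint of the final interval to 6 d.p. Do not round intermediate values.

3.501875

f(1.460000) = -35.887864, f(5.090000) = 92.872229 (opposite signs)
step 1: m = 3.275000, f(m) = -3.873578 < 0 → root in [3.275000, 5.090000]
step 2: m = 4.182500, f(m) = 34.165753 > 0 → root in [3.275000, 4.182500]
step 3: m = 3.728750, f(m) = 12.842961 > 0 → root in [3.275000, 3.728750]
Midpoint of [3.275000, 3.728750] = 3.501875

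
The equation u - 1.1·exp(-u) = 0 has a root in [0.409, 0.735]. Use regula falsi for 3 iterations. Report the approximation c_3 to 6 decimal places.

False-position update: c = (a·f(b) − b·f(a))/(f(b) − f(a)); replace the endpoint whose sign matches f(c).
f(0.409000) = -0.321746, f(0.735000) = 0.207544
step 1: c = 0.607170, f(c) = 0.007789 > 0 → new bracket [0.409000, 0.607170]
step 2: c = 0.602485, f(c) = 0.000291 > 0 → new bracket [0.409000, 0.602485]
step 3: c = 0.602310, f(c) = 0.000011 > 0 → new bracket [0.409000, 0.602310]

0.602310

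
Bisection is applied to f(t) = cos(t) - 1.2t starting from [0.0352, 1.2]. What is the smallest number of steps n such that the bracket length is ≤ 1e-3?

11

Initial width b − a = 1.2 − 0.0352 = 1.164800.
After n steps the width is (b−a)/2^n; need (b−a)/2^n ≤ 1e-3.
So n ≥ log₂(1.164800/1e-3) = log₂(1164.8000) ≈ 10.1859.
Hence n = 11.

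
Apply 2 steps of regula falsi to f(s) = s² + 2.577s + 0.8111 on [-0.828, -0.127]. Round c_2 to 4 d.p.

-0.3751

f(-0.828000) = -0.637072, f(-0.127000) = 0.499950
step 1: c = -0.435231, f(c) = -0.121064 < 0 → new bracket [-0.435231, -0.127000]
step 2: c = -0.375143, f(c) = -0.014910 < 0 → new bracket [-0.375143, -0.127000]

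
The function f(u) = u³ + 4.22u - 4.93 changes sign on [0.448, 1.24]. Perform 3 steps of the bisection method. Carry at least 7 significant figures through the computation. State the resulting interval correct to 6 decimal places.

f(0.448000) = -2.949525, f(1.240000) = 2.209424 (opposite signs)
step 1: m = 0.844000, f(m) = -0.767108 < 0 → root in [0.844000, 1.240000]
step 2: m = 1.042000, f(m) = 0.598606 > 0 → root in [0.844000, 1.042000]
step 3: m = 0.943000, f(m) = -0.111978 < 0 → root in [0.943000, 1.042000]

[0.943000, 1.042000]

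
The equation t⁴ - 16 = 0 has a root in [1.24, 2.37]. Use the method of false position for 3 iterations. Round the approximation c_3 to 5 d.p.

1.98544

False-position update: c = (a·f(b) − b·f(a))/(f(b) − f(a)); replace the endpoint whose sign matches f(c).
f(1.240000) = -13.635786, f(2.370000) = 15.549566
step 1: c = 1.767951, f(c) = -6.230305 < 0 → new bracket [1.767951, 2.370000]
step 2: c = 1.940172, f(c) = -1.830292 < 0 → new bracket [1.940172, 2.370000]
step 3: c = 1.985438, f(c) = -0.460931 < 0 → new bracket [1.985438, 2.370000]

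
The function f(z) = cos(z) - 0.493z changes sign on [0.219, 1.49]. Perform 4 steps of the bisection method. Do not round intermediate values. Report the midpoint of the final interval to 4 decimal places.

f(0.219000) = 0.868148, f(1.490000) = -0.653862 (opposite signs)
step 1: m = 0.854500, f(m) = 0.235327 > 0 → root in [0.854500, 1.490000]
step 2: m = 1.172250, f(m) = -0.189840 < 0 → root in [0.854500, 1.172250]
step 3: m = 1.013375, f(m) = 0.029406 > 0 → root in [1.013375, 1.172250]
step 4: m = 1.092812, f(m) = -0.078767 < 0 → root in [1.013375, 1.092812]
Midpoint of [1.013375, 1.092812] = 1.053094

1.0531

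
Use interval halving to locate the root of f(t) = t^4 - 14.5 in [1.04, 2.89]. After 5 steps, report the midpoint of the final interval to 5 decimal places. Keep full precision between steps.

1.93609

f(1.040000) = -13.330141, f(2.890000) = 55.257574 (opposite signs)
step 1: m = 1.965000, f(m) = 0.409059 > 0 → root in [1.040000, 1.965000]
step 2: m = 1.502500, f(m) = -9.403666 < 0 → root in [1.502500, 1.965000]
step 3: m = 1.733750, f(m) = -5.464631 < 0 → root in [1.733750, 1.965000]
step 4: m = 1.849375, f(m) = -2.802315 < 0 → root in [1.849375, 1.965000]
step 5: m = 1.907188, f(m) = -1.269582 < 0 → root in [1.907188, 1.965000]
Midpoint of [1.907188, 1.965000] = 1.936094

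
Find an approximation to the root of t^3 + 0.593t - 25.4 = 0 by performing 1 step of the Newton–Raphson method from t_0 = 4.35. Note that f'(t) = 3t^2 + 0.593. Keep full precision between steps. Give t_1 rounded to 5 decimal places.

Newton update: t ← t − f(t)/f'(t).
t_0 = 4.350000: f = 59.492425, f' = 57.360500 → t_1 = 4.350000 - (59.492425)/(57.360500) = 3.312833

3.31283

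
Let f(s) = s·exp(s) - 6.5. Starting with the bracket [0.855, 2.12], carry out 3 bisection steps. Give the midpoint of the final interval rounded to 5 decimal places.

f(0.855000) = -4.489575, f(2.120000) = 11.162011 (opposite signs)
step 1: m = 1.487500, f(m) = 0.083700 > 0 → root in [0.855000, 1.487500]
step 2: m = 1.171250, f(m) = -2.721521 < 0 → root in [1.171250, 1.487500]
step 3: m = 1.329375, f(m) = -1.476716 < 0 → root in [1.329375, 1.487500]
Midpoint of [1.329375, 1.487500] = 1.408438

1.40844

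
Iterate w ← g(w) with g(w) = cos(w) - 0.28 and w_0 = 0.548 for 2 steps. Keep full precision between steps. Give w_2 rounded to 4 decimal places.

w_1 = g(0.548000) = 0.573568
w_2 = g(0.573568) = 0.559970

0.5600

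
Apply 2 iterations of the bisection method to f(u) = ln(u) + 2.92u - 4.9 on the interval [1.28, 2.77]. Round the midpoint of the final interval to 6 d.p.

1.466250

f(1.280000) = -0.915540, f(2.770000) = 4.207247 (opposite signs)
step 1: m = 2.025000, f(m) = 1.718570 > 0 → root in [1.280000, 2.025000]
step 2: m = 1.652500, f(m) = 0.427589 > 0 → root in [1.280000, 1.652500]
Midpoint of [1.280000, 1.652500] = 1.466250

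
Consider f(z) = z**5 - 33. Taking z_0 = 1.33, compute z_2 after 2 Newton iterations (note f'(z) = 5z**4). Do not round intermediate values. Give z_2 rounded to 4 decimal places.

2.6037

z_0 = 1.330000: f = -28.838420, f' = 15.645036 → z_1 = 1.330000 - (-28.838420)/(15.645036) = 3.173295
z_1 = 3.173295: f = 288.775074, f' = 507.004627 → z_2 = 3.173295 - (288.775074)/(507.004627) = 2.603724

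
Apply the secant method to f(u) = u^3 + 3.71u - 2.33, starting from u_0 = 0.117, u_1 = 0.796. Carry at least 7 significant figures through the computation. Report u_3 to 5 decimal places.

0.57361

Secant update: u_(k+1) = u_k − f(u_k)·(u_k − u_(k-1))/(f(u_k) − f(u_(k-1))).
f(u_0) = -1.894328, f(u_1) = 1.127518
u_2 = 0.796000 - (1.127518)·(0.796000 - 0.117000)/(1.127518 - (-1.894328)) = 0.542650; f(u_2) = -0.156975
u_3 = 0.542650 - (-0.156975)·(0.542650 - 0.796000)/(-0.156975 - (1.127518)) = 0.573611; f(u_3) = -0.013167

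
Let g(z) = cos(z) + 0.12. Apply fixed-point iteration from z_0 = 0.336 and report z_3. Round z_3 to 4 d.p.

0.9423

z_1 = g(0.336000) = 1.064081
z_2 = g(1.064081) = 0.605308
z_3 = g(0.605308) = 0.942327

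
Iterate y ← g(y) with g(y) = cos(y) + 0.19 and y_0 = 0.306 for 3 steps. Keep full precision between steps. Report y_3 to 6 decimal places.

y_1 = g(0.306000) = 1.143546
y_2 = g(1.143546) = 0.604370
y_3 = g(0.604370) = 1.012860

1.012860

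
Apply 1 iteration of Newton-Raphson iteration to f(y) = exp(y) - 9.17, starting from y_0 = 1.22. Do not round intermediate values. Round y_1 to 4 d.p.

f'(y) = exp(y)
y_0 = 1.220000: f = -5.782812, f' = 3.387188 → y_1 = 1.220000 - (-5.782812)/(3.387188) = 2.927261

2.9273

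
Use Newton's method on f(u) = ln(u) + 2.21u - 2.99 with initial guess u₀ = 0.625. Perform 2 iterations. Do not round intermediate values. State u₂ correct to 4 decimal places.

f'(u) = 1/u + 2.21
u_0 = 0.625000: f = -2.078754, f' = 3.810000 → u_1 = 0.625000 - (-2.078754)/(3.810000) = 1.170605
u_1 = 1.170605: f = -0.245443, f' = 3.064259 → u_2 = 1.170605 - (-0.245443)/(3.064259) = 1.250703

1.2507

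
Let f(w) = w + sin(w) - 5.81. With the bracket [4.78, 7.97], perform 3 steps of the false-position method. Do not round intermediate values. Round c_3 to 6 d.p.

6.045473

f(4.780000) = -2.027715, f(7.970000) = 3.153277
step 1: c = 6.028489, f(c) = -0.033463 < 0 → new bracket [6.028489, 7.970000]
step 2: c = 6.048876, f(c) = 0.006705 > 0 → new bracket [6.028489, 6.048876]
step 3: c = 6.045473, f(c) = -0.000007 < 0 → new bracket [6.045473, 6.048876]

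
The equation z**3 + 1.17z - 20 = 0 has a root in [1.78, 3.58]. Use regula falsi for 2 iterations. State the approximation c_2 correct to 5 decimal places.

2.48751

f(1.780000) = -12.277648, f(3.580000) = 30.071312
step 1: c = 2.301849, f(c) = -5.110468 < 0 → new bracket [2.301849, 3.580000]
step 2: c = 2.487512, f(c) = -1.697595 < 0 → new bracket [2.487512, 3.580000]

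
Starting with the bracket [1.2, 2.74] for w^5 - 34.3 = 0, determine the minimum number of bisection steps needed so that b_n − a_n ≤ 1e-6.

21

Initial width b − a = 2.74 − 1.2 = 1.540000.
After n steps the width is (b−a)/2^n; need (b−a)/2^n ≤ 1e-6.
So n ≥ log₂(1.540000/1e-6) = log₂(1540000.0000) ≈ 20.5545.
Hence n = 21.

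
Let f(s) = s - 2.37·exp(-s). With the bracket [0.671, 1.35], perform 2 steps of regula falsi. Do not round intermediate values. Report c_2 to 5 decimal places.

f(0.671000) = -0.540537, f(1.350000) = 0.735601
step 1: c = 0.958606, f(c) = 0.049884 > 0 → new bracket [0.671000, 0.958606]
step 2: c = 0.934307, f(c) = 0.003233 > 0 → new bracket [0.671000, 0.934307]

0.93431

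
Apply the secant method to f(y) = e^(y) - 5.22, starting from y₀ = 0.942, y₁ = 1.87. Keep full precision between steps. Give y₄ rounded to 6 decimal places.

f(y_0) = -2.654893, f(y_1) = 1.268296
y_2 = 1.870000 - (1.268296)·(1.870000 - 0.942000)/(1.268296 - (-2.654893)) = 1.569994; f(y_2) = -0.413379
y_3 = 1.569994 - (-0.413379)·(1.569994 - 1.870000)/(-0.413379 - (1.268296)) = 1.643740; f(y_3) = -0.045515
y_4 = 1.643740 - (-0.045515)·(1.643740 - 1.569994)/(-0.045515 - (-0.413379)) = 1.652864; f(y_4) = 0.001915

1.652864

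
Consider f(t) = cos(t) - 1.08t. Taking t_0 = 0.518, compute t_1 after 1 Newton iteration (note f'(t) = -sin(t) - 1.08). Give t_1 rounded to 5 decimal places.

Newton update: t ← t − f(t)/f'(t).
t_0 = 0.518000: f = 0.309371, f' = -1.575144 → t_1 = 0.518000 - (0.309371)/(-1.575144) = 0.714408

0.71441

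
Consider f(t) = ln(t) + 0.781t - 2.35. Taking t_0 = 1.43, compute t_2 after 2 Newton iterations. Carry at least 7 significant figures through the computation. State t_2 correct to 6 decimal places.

f'(t) = 1/t + 0.781
t_0 = 1.430000: f = -0.875496, f' = 1.480301 → t_1 = 1.430000 - (-0.875496)/(1.480301) = 2.021431
t_1 = 2.021431: f = -0.067457, f' = 1.275699 → t_2 = 2.021431 - (-0.067457)/(1.275699) = 2.074309

2.074309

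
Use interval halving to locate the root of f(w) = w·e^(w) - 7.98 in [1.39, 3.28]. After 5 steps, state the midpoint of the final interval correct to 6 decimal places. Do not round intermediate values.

f(1.390000) = -2.399358, f(3.280000) = 79.188534 (opposite signs)
step 1: m = 2.335000, f(m) = 16.139289 > 0 → root in [1.390000, 2.335000]
step 2: m = 1.862500, f(m) = 4.014158 > 0 → root in [1.390000, 1.862500]
step 3: m = 1.626250, f(m) = 0.289109 > 0 → root in [1.390000, 1.626250]
step 4: m = 1.508125, f(m) = -1.165913 < 0 → root in [1.508125, 1.626250]
step 5: m = 1.567187, f(m) = -0.468238 < 0 → root in [1.567187, 1.626250]
Midpoint of [1.567187, 1.626250] = 1.596719

1.596719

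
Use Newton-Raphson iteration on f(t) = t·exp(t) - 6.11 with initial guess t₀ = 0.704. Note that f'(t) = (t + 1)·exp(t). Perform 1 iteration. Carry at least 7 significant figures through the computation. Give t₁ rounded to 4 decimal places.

t_0 = 0.704000: f = -4.686636, f' = 3.445188 → t_1 = 0.704000 - (-4.686636)/(3.445188) = 2.064343

2.0643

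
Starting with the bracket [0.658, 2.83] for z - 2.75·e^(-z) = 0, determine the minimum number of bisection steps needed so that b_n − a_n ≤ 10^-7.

25

Initial width b − a = 2.83 − 0.658 = 2.172000.
After n steps the width is (b−a)/2^n; need (b−a)/2^n ≤ 10^-7.
So n ≥ log₂(2.172000/10^-7) = log₂(21720000.0000) ≈ 24.3725.
Hence n = 25.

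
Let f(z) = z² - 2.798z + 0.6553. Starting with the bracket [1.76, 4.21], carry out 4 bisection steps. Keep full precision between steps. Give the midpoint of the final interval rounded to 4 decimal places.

f(1.760000) = -1.171580, f(4.210000) = 6.599820 (opposite signs)
step 1: m = 2.985000, f(m) = 1.213495 > 0 → root in [1.760000, 2.985000]
step 2: m = 2.372500, f(m) = -0.354199 < 0 → root in [2.372500, 2.985000]
step 3: m = 2.678750, f(m) = 0.335859 > 0 → root in [2.372500, 2.678750]
step 4: m = 2.525625, f(m) = -0.032617 < 0 → root in [2.525625, 2.678750]
Midpoint of [2.525625, 2.678750] = 2.602187

2.6022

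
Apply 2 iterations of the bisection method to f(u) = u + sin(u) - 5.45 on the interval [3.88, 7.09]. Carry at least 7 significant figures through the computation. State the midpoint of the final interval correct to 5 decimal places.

f(3.880000) = -2.243111, f(7.090000) = 2.362087 (opposite signs)
step 1: m = 5.485000, f(m) = -0.681091 < 0 → root in [5.485000, 7.090000]
step 2: m = 6.287500, f(m) = 0.841815 > 0 → root in [5.485000, 6.287500]
Midpoint of [5.485000, 6.287500] = 5.886250

5.88625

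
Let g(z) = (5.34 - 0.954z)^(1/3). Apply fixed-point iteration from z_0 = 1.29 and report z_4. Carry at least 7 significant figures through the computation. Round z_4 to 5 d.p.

z_1 = g(1.290000) = 1.601735
z_2 = g(1.601735) = 1.562124
z_3 = g(1.562124) = 1.567269
z_4 = g(1.567269) = 1.566603

1.56660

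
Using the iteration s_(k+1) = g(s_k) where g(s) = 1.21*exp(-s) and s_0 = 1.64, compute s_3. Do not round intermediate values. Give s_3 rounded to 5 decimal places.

s_1 = g(1.640000) = 0.234716
s_2 = g(0.234716) = 0.956863
s_3 = g(0.956863) = 0.464756

0.46476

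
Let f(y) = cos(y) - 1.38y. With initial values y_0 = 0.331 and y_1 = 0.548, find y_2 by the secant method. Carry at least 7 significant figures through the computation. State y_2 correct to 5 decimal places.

0.60193

Secant update: y_(k+1) = y_k − f(y_k)·(y_k − y_(k-1))/(f(y_k) − f(y_(k-1))).
f(y_0) = 0.488938, f(y_1) = 0.097328
y_2 = 0.548000 - (0.097328)·(0.548000 - 0.331000)/(0.097328 - (0.488938)) = 0.601932; f(y_2) = -0.006423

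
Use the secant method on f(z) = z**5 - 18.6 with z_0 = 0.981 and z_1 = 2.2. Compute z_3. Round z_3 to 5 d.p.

f(z_0) = -17.691458, f(z_1) = 32.936320
z_2 = 2.200000 - (32.936320)·(2.200000 - 0.981000)/(32.936320 - (-17.691458)) = 1.406969; f(z_2) = -13.086551
z_3 = 1.406969 - (-13.086551)·(1.406969 - 2.200000)/(-13.086551 - (32.936320)) = 1.632467; f(z_3) = -7.006307

1.63247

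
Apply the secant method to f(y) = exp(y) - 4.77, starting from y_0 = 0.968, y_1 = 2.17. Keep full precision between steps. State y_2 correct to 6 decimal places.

f(y_0) = -2.137326, f(y_1) = 3.988284
y_2 = 2.170000 - (3.988284)·(2.170000 - 0.968000)/(3.988284 - (-2.137326)) = 1.387398; f(y_2) = -0.765585

1.387398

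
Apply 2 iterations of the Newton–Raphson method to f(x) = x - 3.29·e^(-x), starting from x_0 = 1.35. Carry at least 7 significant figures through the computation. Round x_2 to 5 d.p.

1.09762

f'(x) = 1 + 3.29·e^(-x)
x_0 = 1.350000: f = 0.497100, f' = 1.852900 → x_1 = 1.350000 - (0.497100)/(1.852900) = 1.081718
x_1 = 1.081718: f = -0.033633, f' = 2.115351 → x_2 = 1.081718 - (-0.033633)/(2.115351) = 1.097618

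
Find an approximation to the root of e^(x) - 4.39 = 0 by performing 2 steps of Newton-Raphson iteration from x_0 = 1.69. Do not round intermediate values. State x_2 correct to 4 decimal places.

Newton update: x ← x − f(x)/f'(x).
f'(x) = e^(x)
x_0 = 1.690000: f = 1.029481, f' = 5.419481 → x_1 = 1.690000 - (1.029481)/(5.419481) = 1.500041
x_1 = 1.500041: f = 0.091872, f' = 4.481872 → x_2 = 1.500041 - (0.091872)/(4.481872) = 1.479542

1.4795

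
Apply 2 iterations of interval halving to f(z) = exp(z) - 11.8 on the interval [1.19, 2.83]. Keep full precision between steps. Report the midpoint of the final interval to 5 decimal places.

f(1.190000) = -8.512919, f(2.830000) = 5.145461 (opposite signs)
step 1: m = 2.010000, f(m) = -4.336683 < 0 → root in [2.010000, 2.830000]
step 2: m = 2.420000, f(m) = -0.554141 < 0 → root in [2.420000, 2.830000]
Midpoint of [2.420000, 2.830000] = 2.625000

2.62500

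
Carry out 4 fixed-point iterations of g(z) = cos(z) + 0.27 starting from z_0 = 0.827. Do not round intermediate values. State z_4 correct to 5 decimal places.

z_1 = g(0.827000) = 0.947087
z_2 = g(0.947087) = 0.854050
z_3 = g(0.854050) = 0.926935
z_4 = g(0.926935) = 0.870288

0.87029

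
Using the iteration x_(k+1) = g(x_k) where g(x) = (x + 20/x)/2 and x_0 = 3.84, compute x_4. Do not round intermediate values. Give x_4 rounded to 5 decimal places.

4.47214

x_1 = g(3.840000) = 4.524167
x_2 = g(4.524167) = 4.472435
x_3 = g(4.472435) = 4.472136
x_4 = g(4.472136) = 4.472136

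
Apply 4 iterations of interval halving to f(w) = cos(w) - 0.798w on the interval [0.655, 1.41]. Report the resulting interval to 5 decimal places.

f(0.655000) = 0.270358, f(1.410000) = -0.965076 (opposite signs)
step 1: m = 1.032500, f(m) = -0.311261 < 0 → root in [0.655000, 1.032500]
step 2: m = 0.843750, f(m) = -0.008647 < 0 → root in [0.655000, 0.843750]
step 3: m = 0.749375, f(m) = 0.134114 > 0 → root in [0.749375, 0.843750]
step 4: m = 0.796563, f(m) = 0.063512 > 0 → root in [0.796563, 0.843750]

[0.79656, 0.84375]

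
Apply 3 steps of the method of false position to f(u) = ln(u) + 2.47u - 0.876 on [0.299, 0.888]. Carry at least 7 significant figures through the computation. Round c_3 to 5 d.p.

f(0.299000) = -1.344782, f(0.888000) = 1.198576
step 1: c = 0.610429, f(c) = 0.138168 > 0 → new bracket [0.299000, 0.610429]
step 2: c = 0.581413, f(c) = 0.017797 > 0 → new bracket [0.299000, 0.581413]
step 3: c = 0.577725, f(c) = 0.002321 > 0 → new bracket [0.299000, 0.577725]

0.57772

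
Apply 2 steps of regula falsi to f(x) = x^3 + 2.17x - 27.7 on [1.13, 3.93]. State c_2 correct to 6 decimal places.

f(1.130000) = -23.805003, f(3.930000) = 41.526557
step 1: c = 2.150242, f(c) = -13.092242 < 0 → new bracket [2.150242, 3.930000]
step 2: c = 2.576854, f(c) = -4.997465 < 0 → new bracket [2.576854, 3.930000]

2.576854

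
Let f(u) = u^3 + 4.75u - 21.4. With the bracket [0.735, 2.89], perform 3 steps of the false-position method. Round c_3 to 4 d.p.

2.1993

f(0.735000) = -17.511685, f(2.890000) = 16.465069
step 1: c = 1.845691, f(c) = -6.345480 < 0 → new bracket [1.845691, 2.890000]
step 2: c = 2.136199, f(c) = -1.504841 < 0 → new bracket [2.136199, 2.890000]
step 3: c = 2.199324, f(c) = -0.315025 < 0 → new bracket [2.199324, 2.890000]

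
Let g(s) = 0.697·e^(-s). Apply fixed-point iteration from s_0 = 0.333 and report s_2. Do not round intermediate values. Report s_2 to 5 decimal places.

0.42293

s_1 = g(0.333000) = 0.499589
s_2 = g(0.499589) = 0.422926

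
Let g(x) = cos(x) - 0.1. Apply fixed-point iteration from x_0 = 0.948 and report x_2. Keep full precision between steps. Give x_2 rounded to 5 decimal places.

0.78546

x_1 = g(0.948000) = 0.483309
x_2 = g(0.483309) = 0.785462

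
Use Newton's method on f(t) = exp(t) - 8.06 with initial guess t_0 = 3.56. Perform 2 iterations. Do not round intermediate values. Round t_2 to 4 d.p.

2.2847

f'(t) = exp(t)
t_0 = 3.560000: f = 27.103197, f' = 35.163197 → t_1 = 3.560000 - (27.103197)/(35.163197) = 2.789217
t_1 = 2.789217: f = 8.208276, f' = 16.268276 → t_2 = 2.789217 - (8.208276)/(16.268276) = 2.284660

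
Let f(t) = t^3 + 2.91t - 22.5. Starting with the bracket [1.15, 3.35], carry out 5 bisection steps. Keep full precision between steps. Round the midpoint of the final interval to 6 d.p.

2.490625

f(1.150000) = -17.632625, f(3.350000) = 24.843875 (opposite signs)
step 1: m = 2.250000, f(m) = -4.561875 < 0 → root in [2.250000, 3.350000]
step 2: m = 2.800000, f(m) = 7.600000 > 0 → root in [2.250000, 2.800000]
step 3: m = 2.525000, f(m) = 0.946203 > 0 → root in [2.250000, 2.525000]
step 4: m = 2.387500, f(m) = -1.943252 < 0 → root in [2.387500, 2.525000]
step 5: m = 2.456250, f(m) = -0.533353 < 0 → root in [2.456250, 2.525000]
Midpoint of [2.456250, 2.525000] = 2.490625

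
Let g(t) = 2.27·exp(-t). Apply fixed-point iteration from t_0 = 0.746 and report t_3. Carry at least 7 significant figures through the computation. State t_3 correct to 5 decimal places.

1.04734

t_1 = g(0.746000) = 1.076570
t_2 = g(1.076570) = 0.773531
t_3 = g(0.773531) = 1.047335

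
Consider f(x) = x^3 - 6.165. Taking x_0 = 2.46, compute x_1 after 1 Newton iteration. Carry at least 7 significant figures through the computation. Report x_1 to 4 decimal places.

1.9796

f'(x) = 3x^2
x_0 = 2.460000: f = 8.721936, f' = 18.154800 → x_1 = 2.460000 - (8.721936)/(18.154800) = 1.979580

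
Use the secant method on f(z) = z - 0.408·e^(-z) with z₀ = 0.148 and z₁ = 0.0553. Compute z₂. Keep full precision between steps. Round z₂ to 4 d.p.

f(z_0) = -0.203872, f(z_1) = -0.330750
z_2 = 0.055300 - (-0.330750)·(0.055300 - 0.148000)/(-0.330750 - (-0.203872)) = 0.296953; f(z_2) = -0.006223

0.2970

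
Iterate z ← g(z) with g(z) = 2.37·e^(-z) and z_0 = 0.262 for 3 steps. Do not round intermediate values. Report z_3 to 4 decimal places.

z_1 = g(0.262000) = 1.823741
z_2 = g(1.823741) = 0.382567
z_3 = g(0.382567) = 1.616596

1.6166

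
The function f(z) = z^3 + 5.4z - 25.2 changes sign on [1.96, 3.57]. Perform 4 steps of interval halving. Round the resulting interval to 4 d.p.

f(1.960000) = -7.086464, f(3.570000) = 39.577293 (opposite signs)
step 1: m = 2.765000, f(m) = 10.870047 > 0 → root in [1.960000, 2.765000]
step 2: m = 2.362500, f(m) = 0.743572 > 0 → root in [1.960000, 2.362500]
step 3: m = 2.161250, f(m) = -3.434048 < 0 → root in [2.161250, 2.362500]
step 4: m = 2.261875, f(m) = -1.413945 < 0 → root in [2.261875, 2.362500]

[2.2619, 2.3625]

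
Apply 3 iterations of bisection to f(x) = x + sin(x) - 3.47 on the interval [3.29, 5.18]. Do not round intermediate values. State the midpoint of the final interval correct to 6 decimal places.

f(3.290000) = -0.327863, f(5.180000) = 0.817352 (opposite signs)
step 1: m = 4.235000, f(m) = -0.123198 < 0 → root in [4.235000, 5.180000]
step 2: m = 4.707500, f(m) = 0.237512 > 0 → root in [4.235000, 4.707500]
step 3: m = 4.471250, f(m) = 0.030183 > 0 → root in [4.235000, 4.471250]
Midpoint of [4.235000, 4.471250] = 4.353125

4.353125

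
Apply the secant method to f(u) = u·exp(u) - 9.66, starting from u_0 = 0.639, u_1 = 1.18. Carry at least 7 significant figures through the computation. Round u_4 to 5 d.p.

1.63636

f(u_0) = -8.449360, f(u_1) = -5.819838
u_2 = 1.180000 - (-5.819838)·(1.180000 - 0.639000)/(-5.819838 - (-8.449360)) = 2.377379; f(u_2) = 15.960093
u_3 = 2.377379 - (15.960093)·(2.377379 - 1.180000)/(15.960093 - (-5.819838)) = 1.499953; f(u_3) = -2.937996
u_4 = 1.499953 - (-2.937996)·(1.499953 - 2.377379)/(-2.937996 - (15.960093)) = 1.636362; f(u_4) = -1.254910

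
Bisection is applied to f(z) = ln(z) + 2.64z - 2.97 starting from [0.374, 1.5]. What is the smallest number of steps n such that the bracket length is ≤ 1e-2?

7

Initial width b − a = 1.5 − 0.374 = 1.126000.
After n steps the width is (b−a)/2^n; need (b−a)/2^n ≤ 1e-2.
So n ≥ log₂(1.126000/1e-2) = log₂(112.6000) ≈ 6.8151.
Hence n = 7.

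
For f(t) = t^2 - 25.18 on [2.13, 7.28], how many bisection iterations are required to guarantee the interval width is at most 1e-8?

Initial width b − a = 7.28 − 2.13 = 5.150000.
After n steps the width is (b−a)/2^n; need (b−a)/2^n ≤ 1e-8.
So n ≥ log₂(5.150000/1e-8) = log₂(515000000.0000) ≈ 28.9400.
Hence n = 29.

29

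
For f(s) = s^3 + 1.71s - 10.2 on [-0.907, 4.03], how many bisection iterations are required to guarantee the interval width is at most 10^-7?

26

Initial width b − a = 4.03 − -0.907 = 4.937000.
After n steps the width is (b−a)/2^n; need (b−a)/2^n ≤ 10^-7.
So n ≥ log₂(4.937000/10^-7) = log₂(49370000.0000) ≈ 25.5571.
Hence n = 26.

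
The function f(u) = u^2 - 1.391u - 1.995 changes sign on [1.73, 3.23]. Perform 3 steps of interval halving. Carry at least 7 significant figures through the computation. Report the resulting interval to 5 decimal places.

f(1.730000) = -1.408530, f(3.230000) = 3.944970 (opposite signs)
step 1: m = 2.480000, f(m) = 0.705720 > 0 → root in [1.730000, 2.480000]
step 2: m = 2.105000, f(m) = -0.492030 < 0 → root in [2.105000, 2.480000]
step 3: m = 2.292500, f(m) = 0.071689 > 0 → root in [2.105000, 2.292500]

[2.10500, 2.29250]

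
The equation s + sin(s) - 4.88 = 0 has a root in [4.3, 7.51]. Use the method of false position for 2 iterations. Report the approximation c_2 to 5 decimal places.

5.52182

f(4.300000) = -1.496166, f(7.510000) = 3.571419
step 1: c = 5.247728, f(c) = -0.492368 < 0 → new bracket [5.247728, 7.510000]
step 2: c = 5.521824, f(c) = -0.048083 < 0 → new bracket [5.521824, 7.510000]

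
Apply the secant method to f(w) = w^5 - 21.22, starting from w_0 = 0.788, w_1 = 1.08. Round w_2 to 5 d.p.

6.02827

f(w_0) = -20.916170, f(w_1) = -19.750672
w_2 = 1.080000 - (-19.750672)·(1.080000 - 0.788000)/(-19.750672 - (-20.916170)) = 6.028269; f(w_2) = 7939.695709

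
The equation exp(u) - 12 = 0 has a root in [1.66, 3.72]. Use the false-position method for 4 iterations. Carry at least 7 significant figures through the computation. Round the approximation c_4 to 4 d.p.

f(1.660000) = -6.740689, f(3.720000) = 29.264394
step 1: c = 2.045663, f(c) = -4.265717 < 0 → new bracket [2.045663, 3.720000]
step 2: c = 2.258673, f(c) = -2.429621 < 0 → new bracket [2.258673, 3.720000]
step 3: c = 2.370696, f(c) = -1.295158 < 0 → new bracket [2.370696, 3.720000]
step 4: c = 2.427882, f(c) = -0.665155 < 0 → new bracket [2.427882, 3.720000]

2.4279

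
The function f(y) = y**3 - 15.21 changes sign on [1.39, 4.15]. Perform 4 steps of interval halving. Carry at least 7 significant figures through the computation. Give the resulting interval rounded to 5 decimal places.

f(1.390000) = -12.524381, f(4.150000) = 56.263375 (opposite signs)
step 1: m = 2.770000, f(m) = 6.043933 > 0 → root in [1.390000, 2.770000]
step 2: m = 2.080000, f(m) = -6.211088 < 0 → root in [2.080000, 2.770000]
step 3: m = 2.425000, f(m) = -0.949484 < 0 → root in [2.425000, 2.770000]
step 4: m = 2.597500, f(m) = 2.315349 > 0 → root in [2.425000, 2.597500]

[2.42500, 2.59750]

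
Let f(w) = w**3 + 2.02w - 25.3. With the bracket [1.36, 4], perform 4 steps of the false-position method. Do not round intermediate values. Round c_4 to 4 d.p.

2.6828

f(1.360000) = -20.037344, f(4.000000) = 46.780000
step 1: c = 2.151689, f(c) = -10.991765 < 0 → new bracket [2.151689, 4.000000]
step 2: c = 2.503353, f(c) = -4.555284 < 0 → new bracket [2.503353, 4.000000]
step 3: c = 2.636159, f(c) = -1.655411 < 0 → new bracket [2.636159, 4.000000]
step 4: c = 2.682772, f(c) = -0.572181 < 0 → new bracket [2.682772, 4.000000]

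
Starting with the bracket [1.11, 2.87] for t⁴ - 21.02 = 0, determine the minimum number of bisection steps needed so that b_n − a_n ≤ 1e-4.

15

Initial width b − a = 2.87 − 1.11 = 1.760000.
After n steps the width is (b−a)/2^n; need (b−a)/2^n ≤ 1e-4.
So n ≥ log₂(1.760000/1e-4) = log₂(17600.0000) ≈ 14.1033.
Hence n = 15.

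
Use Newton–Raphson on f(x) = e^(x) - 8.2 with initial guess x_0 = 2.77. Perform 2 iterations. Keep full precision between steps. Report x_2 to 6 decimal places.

f'(x) = e^(x)
x_0 = 2.770000: f = 7.758634, f' = 15.958634 → x_1 = 2.770000 - (7.758634)/(15.958634) = 2.283828
x_1 = 2.283828: f = 1.614182, f' = 9.814182 → x_2 = 2.283828 - (1.614182)/(9.814182) = 2.119354

2.119354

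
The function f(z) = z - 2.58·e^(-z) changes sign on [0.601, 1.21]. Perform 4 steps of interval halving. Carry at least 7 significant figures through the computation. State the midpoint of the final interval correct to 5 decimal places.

0.96259

f(0.601000) = -0.813519, f(1.210000) = 0.440651 (opposite signs)
step 1: m = 0.905500, f(m) = -0.137696 < 0 → root in [0.905500, 1.210000]
step 2: m = 1.057750, f(m) = 0.161881 > 0 → root in [0.905500, 1.057750]
step 3: m = 0.981625, f(m) = 0.014895 > 0 → root in [0.905500, 0.981625]
step 4: m = 0.943562, f(m) = -0.060673 < 0 → root in [0.943562, 0.981625]
Midpoint of [0.943562, 0.981625] = 0.962594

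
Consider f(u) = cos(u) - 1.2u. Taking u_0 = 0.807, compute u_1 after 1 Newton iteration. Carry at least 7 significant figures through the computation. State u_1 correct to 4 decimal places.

f'(u) = -sin(u) - 1.2
u_0 = 0.807000: f = -0.276732, f' = -1.922215 → u_1 = 0.807000 - (-0.276732)/(-1.922215) = 0.663035

0.6630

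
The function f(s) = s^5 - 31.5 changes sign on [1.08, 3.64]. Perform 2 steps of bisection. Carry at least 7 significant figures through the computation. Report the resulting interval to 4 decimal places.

[1.7200, 2.3600]

f(1.080000) = -30.030672, f(3.640000) = 607.508917 (opposite signs)
step 1: m = 2.360000, f(m) = 41.708248 > 0 → root in [1.080000, 2.360000]
step 2: m = 1.720000, f(m) = -16.446335 < 0 → root in [1.720000, 2.360000]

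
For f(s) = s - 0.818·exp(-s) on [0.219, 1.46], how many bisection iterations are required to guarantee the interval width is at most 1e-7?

24

Initial width b − a = 1.46 − 0.219 = 1.241000.
After n steps the width is (b−a)/2^n; need (b−a)/2^n ≤ 1e-7.
So n ≥ log₂(1.241000/1e-7) = log₂(12410000.0000) ≈ 23.5650.
Hence n = 24.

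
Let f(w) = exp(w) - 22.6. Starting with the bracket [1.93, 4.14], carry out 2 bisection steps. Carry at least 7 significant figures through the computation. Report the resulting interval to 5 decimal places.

[3.03500, 3.58750]

f(1.930000) = -15.710490, f(4.140000) = 40.202821 (opposite signs)
step 1: m = 3.035000, f(m) = -1.799022 < 0 → root in [3.035000, 4.140000]
step 2: m = 3.587500, f(m) = 13.543604 > 0 → root in [3.035000, 3.587500]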